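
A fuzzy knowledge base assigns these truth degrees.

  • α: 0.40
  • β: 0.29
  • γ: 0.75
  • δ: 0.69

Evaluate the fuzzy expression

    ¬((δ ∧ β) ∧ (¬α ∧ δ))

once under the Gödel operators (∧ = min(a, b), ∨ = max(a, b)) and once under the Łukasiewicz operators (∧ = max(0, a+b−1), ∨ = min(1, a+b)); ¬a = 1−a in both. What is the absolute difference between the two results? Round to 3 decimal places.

0.290

Under Gödel:
  δ ∧ β = min(a, b) on (0.69, 0.29) = 0.29
  ¬α = 1 − 0.40 = 0.60
  ¬α ∧ δ = min(a, b) on (0.60, 0.69) = 0.60
  (δ ∧ β) ∧ (¬α ∧ δ) = min(a, b) on (0.29, 0.60) = 0.29
  ¬((δ ∧ β) ∧ (¬α ∧ δ)) = 1 − 0.29 = 0.71
  → value = 0.7100
Under Łukasiewicz:
  δ ∧ β = max(0, a+b−1) on (0.69, 0.29) = 0.00
  ¬α = 1 − 0.40 = 0.60
  ¬α ∧ δ = max(0, a+b−1) on (0.60, 0.69) = 0.29
  (δ ∧ β) ∧ (¬α ∧ δ) = max(0, a+b−1) on (0.00, 0.29) = 0.00
  ¬((δ ∧ β) ∧ (¬α ∧ δ)) = 1 − 0.00 = 1.00
  → value = 1.0000
|0.7100 − 1.0000| = 0.290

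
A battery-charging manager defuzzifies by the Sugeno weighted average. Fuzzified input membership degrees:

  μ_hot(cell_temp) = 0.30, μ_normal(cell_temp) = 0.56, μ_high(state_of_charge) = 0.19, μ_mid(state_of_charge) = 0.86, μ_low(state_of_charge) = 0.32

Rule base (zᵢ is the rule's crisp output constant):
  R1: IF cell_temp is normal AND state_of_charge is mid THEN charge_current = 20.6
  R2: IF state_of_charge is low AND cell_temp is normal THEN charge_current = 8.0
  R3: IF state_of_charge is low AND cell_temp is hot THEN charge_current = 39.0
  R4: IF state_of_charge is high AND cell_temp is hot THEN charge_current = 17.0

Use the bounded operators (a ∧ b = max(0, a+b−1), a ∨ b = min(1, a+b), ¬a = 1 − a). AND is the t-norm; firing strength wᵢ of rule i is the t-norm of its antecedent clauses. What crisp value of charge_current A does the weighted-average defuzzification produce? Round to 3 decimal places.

R1 (z=20.6): normal=0.56, mid=0.86; AND[max(0, a+b−1)] → w = 0.42
R2 (z=8.0): low=0.32, normal=0.56; AND[max(0, a+b−1)] → w = 0.00
R3 (z=39.0): low=0.32, hot=0.30; AND[max(0, a+b−1)] → w = 0.00
R4 (z=17.0): high=0.19, hot=0.30; AND[max(0, a+b−1)] → w = 0.00
Weighted average = (0.42·20.6 + 0.00·8.0 + 0.00·39.0 + 0.00·17.0) / (0.42 + 0.00 + 0.00 + 0.00)
  = 8.6520 / 0.4200 = 20.600

20.600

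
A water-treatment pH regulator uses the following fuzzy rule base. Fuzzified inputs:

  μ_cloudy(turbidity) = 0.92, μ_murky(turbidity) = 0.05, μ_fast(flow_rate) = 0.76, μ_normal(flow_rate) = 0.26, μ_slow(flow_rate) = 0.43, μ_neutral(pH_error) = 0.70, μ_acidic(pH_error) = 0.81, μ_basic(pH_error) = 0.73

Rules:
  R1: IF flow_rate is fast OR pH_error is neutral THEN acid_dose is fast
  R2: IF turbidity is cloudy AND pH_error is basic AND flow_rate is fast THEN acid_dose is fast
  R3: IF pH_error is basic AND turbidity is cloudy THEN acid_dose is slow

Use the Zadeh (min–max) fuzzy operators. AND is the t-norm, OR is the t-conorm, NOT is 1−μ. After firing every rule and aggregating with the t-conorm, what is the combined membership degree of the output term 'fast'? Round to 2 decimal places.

R1: fast=0.76, neutral=0.70; OR[max(a, b)] → w = 0.76
R2: cloudy=0.92, basic=0.73, fast=0.76; AND[min(a, b)] → w = 0.73
R3: basic=0.73, cloudy=0.92; AND[min(a, b)] → w = 0.73
Rules with consequent 'fast': {R1, R2} → strengths 0.76, 0.73
Aggregate via t-conorm [max(a, b)]: 0.76

0.76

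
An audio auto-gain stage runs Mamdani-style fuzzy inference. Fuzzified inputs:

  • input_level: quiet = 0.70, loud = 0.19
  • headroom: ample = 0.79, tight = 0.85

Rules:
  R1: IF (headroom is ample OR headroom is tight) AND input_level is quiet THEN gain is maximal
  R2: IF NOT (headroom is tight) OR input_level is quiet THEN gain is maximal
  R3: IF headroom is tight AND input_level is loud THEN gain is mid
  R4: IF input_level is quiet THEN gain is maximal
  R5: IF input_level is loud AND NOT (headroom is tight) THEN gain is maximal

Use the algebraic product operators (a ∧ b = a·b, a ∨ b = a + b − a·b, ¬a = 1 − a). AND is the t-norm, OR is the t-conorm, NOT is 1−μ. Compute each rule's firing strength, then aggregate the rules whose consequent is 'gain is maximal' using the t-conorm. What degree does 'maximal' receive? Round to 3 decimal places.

R1: (ample=0.79 OR tight=0.85) = 0.9685; AND[a·b] with quiet=0.70 → w = 0.6780
R2: ¬tight=1−0.85=0.15, quiet=0.70; OR[a + b − a·b] → w = 0.7450
R3: tight=0.85, loud=0.19; AND[a·b] → w = 0.1615
R4: quiet=0.70 → w = 0.7000
R5: loud=0.19, ¬tight=1−0.85=0.15; AND[a·b] → w = 0.0285
Rules with consequent 'maximal': {R1, R2, R4, R5} → strengths 0.6780, 0.7450, 0.7000, 0.0285
Aggregate via t-conorm [a + b − a·b]: 0.9761

0.976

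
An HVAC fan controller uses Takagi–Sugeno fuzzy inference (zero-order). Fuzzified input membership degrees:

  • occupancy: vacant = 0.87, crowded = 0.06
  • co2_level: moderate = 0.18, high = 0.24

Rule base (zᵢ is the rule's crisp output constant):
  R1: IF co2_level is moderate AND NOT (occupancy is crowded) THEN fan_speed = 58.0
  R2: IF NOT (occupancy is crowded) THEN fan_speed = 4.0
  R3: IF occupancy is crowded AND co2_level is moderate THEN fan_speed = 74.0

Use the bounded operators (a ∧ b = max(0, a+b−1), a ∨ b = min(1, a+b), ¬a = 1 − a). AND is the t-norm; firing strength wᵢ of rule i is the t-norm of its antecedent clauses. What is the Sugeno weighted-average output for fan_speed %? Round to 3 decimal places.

10.113

R1 (z=58.0): moderate=0.18, ¬crowded=1−0.06=0.94; AND[max(0, a+b−1)] → w = 0.12
R2 (z=4.0): ¬crowded=1−0.06=0.94 → w = 0.94
R3 (z=74.0): crowded=0.06, moderate=0.18; AND[max(0, a+b−1)] → w = 0.00
Weighted average = (0.12·58.0 + 0.94·4.0 + 0.00·74.0) / (0.12 + 0.94 + 0.00)
  = 10.7200 / 1.0600 = 10.113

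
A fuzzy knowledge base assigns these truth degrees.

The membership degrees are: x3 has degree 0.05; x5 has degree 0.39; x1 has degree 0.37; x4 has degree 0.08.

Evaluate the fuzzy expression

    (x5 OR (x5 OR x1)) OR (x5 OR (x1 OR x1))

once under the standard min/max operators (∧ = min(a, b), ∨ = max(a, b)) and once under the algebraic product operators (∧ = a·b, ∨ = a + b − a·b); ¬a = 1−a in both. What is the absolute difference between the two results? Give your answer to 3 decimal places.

0.553

Under standard min/max:
  x5 OR x1 = max(a, b) on (0.39, 0.37) = 0.39
  x5 OR (x5 OR x1) = max(a, b) on (0.39, 0.39) = 0.39
  x1 OR x1 = max(a, b) on (0.37, 0.37) = 0.37
  x5 OR (x1 OR x1) = max(a, b) on (0.39, 0.37) = 0.39
  (x5 OR (x5 OR x1)) OR (x5 OR (x1 OR x1)) = max(a, b) on (0.39, 0.39) = 0.39
  → value = 0.3900
Under algebraic product:
  x5 OR x1 = a + b − a·b on (0.3900, 0.3700) = 0.6157
  x5 OR (x5 OR x1) = a + b − a·b on (0.3900, 0.6157) = 0.7656
  x1 OR x1 = a + b − a·b on (0.3700, 0.3700) = 0.6031
  x5 OR (x1 OR x1) = a + b − a·b on (0.3900, 0.6031) = 0.7579
  (x5 OR (x5 OR x1)) OR (x5 OR (x1 OR x1)) = a + b − a·b on (0.7656, 0.7579) = 0.9432
  → value = 0.9432
|0.3900 − 0.9432| = 0.553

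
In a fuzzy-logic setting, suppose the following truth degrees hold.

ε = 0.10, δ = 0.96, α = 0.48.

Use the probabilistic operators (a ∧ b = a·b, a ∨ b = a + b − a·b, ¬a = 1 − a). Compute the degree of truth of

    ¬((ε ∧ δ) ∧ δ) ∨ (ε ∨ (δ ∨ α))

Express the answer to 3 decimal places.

0.998

ε ∧ δ = a·b on (0.1000, 0.9600) = 0.0960
(ε ∧ δ) ∧ δ = a·b on (0.0960, 0.9600) = 0.0922
¬((ε ∧ δ) ∧ δ) = 1 − 0.0922 = 0.9078
δ ∨ α = a + b − a·b on (0.9600, 0.4800) = 0.9792
ε ∨ (δ ∨ α) = a + b − a·b on (0.1000, 0.9792) = 0.9813
¬((ε ∧ δ) ∧ δ) ∨ (ε ∨ (δ ∨ α)) = a + b − a·b on (0.9078, 0.9813) = 0.9983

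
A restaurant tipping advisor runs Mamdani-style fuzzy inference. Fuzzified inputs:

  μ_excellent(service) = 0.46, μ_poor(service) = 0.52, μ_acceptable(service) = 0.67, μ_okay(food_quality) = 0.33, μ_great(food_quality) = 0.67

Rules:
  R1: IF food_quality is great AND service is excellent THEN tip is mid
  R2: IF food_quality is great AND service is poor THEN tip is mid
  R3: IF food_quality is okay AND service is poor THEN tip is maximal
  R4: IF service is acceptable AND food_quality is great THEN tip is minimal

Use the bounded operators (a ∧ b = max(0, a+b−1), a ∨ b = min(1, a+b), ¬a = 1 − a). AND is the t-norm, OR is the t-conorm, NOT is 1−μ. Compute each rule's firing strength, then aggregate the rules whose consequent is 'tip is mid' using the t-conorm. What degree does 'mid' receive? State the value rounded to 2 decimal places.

R1: great=0.67, excellent=0.46; AND[max(0, a+b−1)] → w = 0.13
R2: great=0.67, poor=0.52; AND[max(0, a+b−1)] → w = 0.19
R3: okay=0.33, poor=0.52; AND[max(0, a+b−1)] → w = 0.00
R4: acceptable=0.67, great=0.67; AND[max(0, a+b−1)] → w = 0.34
Rules with consequent 'mid': {R1, R2} → strengths 0.13, 0.19
Aggregate via t-conorm [min(1, a+b)]: 0.32

0.32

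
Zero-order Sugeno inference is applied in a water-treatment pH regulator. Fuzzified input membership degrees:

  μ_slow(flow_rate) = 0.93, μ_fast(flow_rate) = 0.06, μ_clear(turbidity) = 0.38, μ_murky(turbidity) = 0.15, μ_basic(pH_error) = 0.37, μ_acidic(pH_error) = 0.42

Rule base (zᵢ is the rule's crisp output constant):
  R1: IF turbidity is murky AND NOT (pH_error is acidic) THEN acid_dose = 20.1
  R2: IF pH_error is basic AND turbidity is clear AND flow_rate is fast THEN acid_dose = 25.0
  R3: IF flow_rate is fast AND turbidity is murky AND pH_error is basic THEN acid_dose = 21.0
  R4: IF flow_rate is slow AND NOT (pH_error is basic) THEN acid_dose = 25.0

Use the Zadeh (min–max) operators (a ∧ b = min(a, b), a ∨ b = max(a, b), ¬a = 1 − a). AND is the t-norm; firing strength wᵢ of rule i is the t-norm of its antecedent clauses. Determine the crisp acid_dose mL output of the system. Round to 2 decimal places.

R1 (z=20.1): murky=0.15, ¬acidic=1−0.42=0.58; AND[min(a, b)] → w = 0.15
R2 (z=25.0): basic=0.37, clear=0.38, fast=0.06; AND[min(a, b)] → w = 0.06
R3 (z=21.0): fast=0.06, murky=0.15, basic=0.37; AND[min(a, b)] → w = 0.06
R4 (z=25.0): slow=0.93, ¬basic=1−0.37=0.63; AND[min(a, b)] → w = 0.63
Weighted average = (0.15·20.1 + 0.06·25.0 + 0.06·21.0 + 0.63·25.0) / (0.15 + 0.06 + 0.06 + 0.63)
  = 21.5250 / 0.9000 = 23.92

23.92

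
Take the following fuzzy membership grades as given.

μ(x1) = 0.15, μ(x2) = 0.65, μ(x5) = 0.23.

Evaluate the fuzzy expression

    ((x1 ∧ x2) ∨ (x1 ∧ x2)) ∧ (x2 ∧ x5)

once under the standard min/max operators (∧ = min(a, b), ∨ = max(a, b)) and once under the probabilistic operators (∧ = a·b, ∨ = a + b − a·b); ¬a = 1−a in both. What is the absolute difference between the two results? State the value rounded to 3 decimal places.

Under standard min/max:
  x1 ∧ x2 = min(a, b) on (0.15, 0.65) = 0.15
  x1 ∧ x2 = min(a, b) on (0.15, 0.65) = 0.15
  (x1 ∧ x2) ∨ (x1 ∧ x2) = max(a, b) on (0.15, 0.15) = 0.15
  x2 ∧ x5 = min(a, b) on (0.65, 0.23) = 0.23
  ((x1 ∧ x2) ∨ (x1 ∧ x2)) ∧ (x2 ∧ x5) = min(a, b) on (0.15, 0.23) = 0.15
  → value = 0.1500
Under probabilistic:
  x1 ∧ x2 = a·b on (0.1500, 0.6500) = 0.0975
  x1 ∧ x2 = a·b on (0.1500, 0.6500) = 0.0975
  (x1 ∧ x2) ∨ (x1 ∧ x2) = a + b − a·b on (0.0975, 0.0975) = 0.1855
  x2 ∧ x5 = a·b on (0.6500, 0.2300) = 0.1495
  ((x1 ∧ x2) ∨ (x1 ∧ x2)) ∧ (x2 ∧ x5) = a·b on (0.1855, 0.1495) = 0.0277
  → value = 0.0277
|0.1500 − 0.0277| = 0.122

0.122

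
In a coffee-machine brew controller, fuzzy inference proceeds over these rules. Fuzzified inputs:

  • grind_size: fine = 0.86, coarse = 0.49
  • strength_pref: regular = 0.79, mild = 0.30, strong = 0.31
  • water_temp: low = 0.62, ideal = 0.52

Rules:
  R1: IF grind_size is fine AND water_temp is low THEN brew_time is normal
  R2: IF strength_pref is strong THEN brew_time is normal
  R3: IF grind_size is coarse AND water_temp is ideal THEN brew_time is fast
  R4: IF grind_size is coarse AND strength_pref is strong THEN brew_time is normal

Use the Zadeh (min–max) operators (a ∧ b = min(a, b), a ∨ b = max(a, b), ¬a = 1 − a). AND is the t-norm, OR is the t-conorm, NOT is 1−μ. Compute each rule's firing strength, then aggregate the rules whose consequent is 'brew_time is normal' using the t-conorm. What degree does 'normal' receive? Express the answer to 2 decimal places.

0.62

R1: fine=0.86, low=0.62; AND[min(a, b)] → w = 0.62
R2: strong=0.31 → w = 0.31
R3: coarse=0.49, ideal=0.52; AND[min(a, b)] → w = 0.49
R4: coarse=0.49, strong=0.31; AND[min(a, b)] → w = 0.31
Rules with consequent 'normal': {R1, R2, R4} → strengths 0.62, 0.31, 0.31
Aggregate via t-conorm [max(a, b)]: 0.62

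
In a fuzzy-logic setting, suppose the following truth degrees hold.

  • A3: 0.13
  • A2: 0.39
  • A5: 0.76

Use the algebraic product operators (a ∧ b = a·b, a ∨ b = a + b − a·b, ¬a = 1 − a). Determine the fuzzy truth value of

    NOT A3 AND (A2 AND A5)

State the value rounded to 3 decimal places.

NOT A3 = 1 − 0.1300 = 0.8700
A2 AND A5 = a·b on (0.3900, 0.7600) = 0.2964
NOT A3 AND (A2 AND A5) = a·b on (0.8700, 0.2964) = 0.2579

0.258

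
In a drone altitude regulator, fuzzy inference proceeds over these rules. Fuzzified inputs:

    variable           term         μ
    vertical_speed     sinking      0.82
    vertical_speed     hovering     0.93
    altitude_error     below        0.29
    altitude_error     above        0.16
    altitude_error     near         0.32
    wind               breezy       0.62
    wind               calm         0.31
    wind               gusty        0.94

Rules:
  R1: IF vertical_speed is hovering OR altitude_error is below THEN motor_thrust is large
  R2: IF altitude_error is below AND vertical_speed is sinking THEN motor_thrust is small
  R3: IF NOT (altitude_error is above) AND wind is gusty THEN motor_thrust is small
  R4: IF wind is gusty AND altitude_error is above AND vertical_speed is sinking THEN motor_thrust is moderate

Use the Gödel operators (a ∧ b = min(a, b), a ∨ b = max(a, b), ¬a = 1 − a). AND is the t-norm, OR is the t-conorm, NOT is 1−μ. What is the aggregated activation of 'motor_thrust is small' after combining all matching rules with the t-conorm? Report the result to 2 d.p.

0.84

R1: hovering=0.93, below=0.29; OR[max(a, b)] → w = 0.93
R2: below=0.29, sinking=0.82; AND[min(a, b)] → w = 0.29
R3: ¬above=1−0.16=0.84, gusty=0.94; AND[min(a, b)] → w = 0.84
R4: gusty=0.94, above=0.16, sinking=0.82; AND[min(a, b)] → w = 0.16
Rules with consequent 'small': {R2, R3} → strengths 0.29, 0.84
Aggregate via t-conorm [max(a, b)]: 0.84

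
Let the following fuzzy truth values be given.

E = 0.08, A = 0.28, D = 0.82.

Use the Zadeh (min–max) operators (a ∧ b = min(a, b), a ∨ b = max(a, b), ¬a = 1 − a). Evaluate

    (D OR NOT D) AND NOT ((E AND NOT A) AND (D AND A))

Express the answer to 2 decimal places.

0.82

NOT D = 1 − 0.82 = 0.18
D OR NOT D = max(a, b) on (0.82, 0.18) = 0.82
NOT A = 1 − 0.28 = 0.72
E AND NOT A = min(a, b) on (0.08, 0.72) = 0.08
D AND A = min(a, b) on (0.82, 0.28) = 0.28
(E AND NOT A) AND (D AND A) = min(a, b) on (0.08, 0.28) = 0.08
NOT ((E AND NOT A) AND (D AND A)) = 1 − 0.08 = 0.92
(D OR NOT D) AND NOT ((E AND NOT A) AND (D AND A)) = min(a, b) on (0.82, 0.92) = 0.82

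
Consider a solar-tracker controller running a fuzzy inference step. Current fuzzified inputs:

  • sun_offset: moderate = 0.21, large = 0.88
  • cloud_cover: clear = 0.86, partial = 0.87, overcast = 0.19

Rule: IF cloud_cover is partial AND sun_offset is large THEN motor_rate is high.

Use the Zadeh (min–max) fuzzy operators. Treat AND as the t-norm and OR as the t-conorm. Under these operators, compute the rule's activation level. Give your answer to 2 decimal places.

0.87

firing strength: partial=0.87, large=0.88; AND[min(a, b)] → w = 0.87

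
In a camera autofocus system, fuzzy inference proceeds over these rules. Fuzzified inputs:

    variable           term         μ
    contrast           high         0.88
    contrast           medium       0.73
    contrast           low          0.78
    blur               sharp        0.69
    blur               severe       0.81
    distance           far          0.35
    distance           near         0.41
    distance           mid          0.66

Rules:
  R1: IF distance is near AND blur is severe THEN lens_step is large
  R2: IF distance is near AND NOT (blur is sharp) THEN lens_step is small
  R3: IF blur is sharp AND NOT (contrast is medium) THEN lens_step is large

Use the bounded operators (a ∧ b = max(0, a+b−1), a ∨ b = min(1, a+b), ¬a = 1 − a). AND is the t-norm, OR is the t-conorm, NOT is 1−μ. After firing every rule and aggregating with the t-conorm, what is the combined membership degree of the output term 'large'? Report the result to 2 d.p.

0.22

R1: near=0.41, severe=0.81; AND[max(0, a+b−1)] → w = 0.22
R2: near=0.41, ¬sharp=1−0.69=0.31; AND[max(0, a+b−1)] → w = 0.00
R3: sharp=0.69, ¬medium=1−0.73=0.27; AND[max(0, a+b−1)] → w = 0.00
Rules with consequent 'large': {R1, R3} → strengths 0.22, 0.00
Aggregate via t-conorm [min(1, a+b)]: 0.22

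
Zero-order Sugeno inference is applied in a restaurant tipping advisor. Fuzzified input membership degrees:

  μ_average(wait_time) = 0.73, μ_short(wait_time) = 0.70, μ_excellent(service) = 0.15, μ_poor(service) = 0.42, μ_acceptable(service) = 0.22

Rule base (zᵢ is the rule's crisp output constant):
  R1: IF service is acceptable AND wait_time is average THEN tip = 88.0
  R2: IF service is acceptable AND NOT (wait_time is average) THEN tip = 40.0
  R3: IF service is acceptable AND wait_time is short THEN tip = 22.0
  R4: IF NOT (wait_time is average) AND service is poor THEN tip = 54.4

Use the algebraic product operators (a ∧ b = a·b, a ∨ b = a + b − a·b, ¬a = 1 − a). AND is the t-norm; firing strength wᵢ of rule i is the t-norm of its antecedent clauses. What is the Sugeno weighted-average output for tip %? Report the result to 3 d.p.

R1 (z=88.0): acceptable=0.22, average=0.73; AND[a·b] → w = 0.1606
R2 (z=40.0): acceptable=0.22, ¬average=1−0.73=0.27; AND[a·b] → w = 0.0594
R3 (z=22.0): acceptable=0.22, short=0.70; AND[a·b] → w = 0.1540
R4 (z=54.4): ¬average=1−0.73=0.27, poor=0.42; AND[a·b] → w = 0.1134
Weighted average = (0.1606·88.0 + 0.0594·40.0 + 0.1540·22.0 + 0.1134·54.4) / (0.1606 + 0.0594 + 0.1540 + 0.1134)
  = 26.0658 / 0.4874 = 53.479

53.479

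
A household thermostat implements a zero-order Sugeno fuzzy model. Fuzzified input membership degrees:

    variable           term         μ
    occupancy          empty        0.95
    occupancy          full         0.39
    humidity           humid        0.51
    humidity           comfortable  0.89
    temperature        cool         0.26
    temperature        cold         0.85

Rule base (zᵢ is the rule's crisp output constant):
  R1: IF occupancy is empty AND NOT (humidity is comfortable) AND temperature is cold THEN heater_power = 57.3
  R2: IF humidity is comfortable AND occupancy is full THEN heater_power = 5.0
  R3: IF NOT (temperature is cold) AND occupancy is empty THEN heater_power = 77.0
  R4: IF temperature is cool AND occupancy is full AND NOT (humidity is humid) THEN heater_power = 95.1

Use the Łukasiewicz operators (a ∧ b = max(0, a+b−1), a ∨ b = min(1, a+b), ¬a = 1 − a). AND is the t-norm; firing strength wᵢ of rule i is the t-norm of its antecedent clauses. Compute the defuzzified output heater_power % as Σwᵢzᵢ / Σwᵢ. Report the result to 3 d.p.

R1 (z=57.3): empty=0.95, ¬comfortable=1−0.89=0.11, cold=0.85; AND[max(0, a+b−1)] → w = 0.00
R2 (z=5.0): comfortable=0.89, full=0.39; AND[max(0, a+b−1)] → w = 0.28
R3 (z=77.0): ¬cold=1−0.85=0.15, empty=0.95; AND[max(0, a+b−1)] → w = 0.10
R4 (z=95.1): cool=0.26, full=0.39, ¬humid=1−0.51=0.49; AND[max(0, a+b−1)] → w = 0.00
Weighted average = (0.00·57.3 + 0.28·5.0 + 0.10·77.0 + 0.00·95.1) / (0.00 + 0.28 + 0.10 + 0.00)
  = 9.1000 / 0.3800 = 23.947

23.947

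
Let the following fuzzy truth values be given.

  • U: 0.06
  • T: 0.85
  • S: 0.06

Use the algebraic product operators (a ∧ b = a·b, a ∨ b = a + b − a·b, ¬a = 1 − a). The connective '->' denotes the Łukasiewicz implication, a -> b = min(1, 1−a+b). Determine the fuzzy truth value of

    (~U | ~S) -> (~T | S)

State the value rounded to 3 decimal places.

~U = 1 − 0.0600 = 0.9400
~S = 1 − 0.0600 = 0.9400
~U | ~S = a + b − a·b on (0.9400, 0.9400) = 0.9964
~T = 1 − 0.8500 = 0.1500
~T | S = a + b − a·b on (0.1500, 0.0600) = 0.2010
(~U | ~S) -> (~T | S)  [Łukasiewicz: min(1, 1−a+b)] with a=0.9964, b=0.2010 → 0.2046

0.205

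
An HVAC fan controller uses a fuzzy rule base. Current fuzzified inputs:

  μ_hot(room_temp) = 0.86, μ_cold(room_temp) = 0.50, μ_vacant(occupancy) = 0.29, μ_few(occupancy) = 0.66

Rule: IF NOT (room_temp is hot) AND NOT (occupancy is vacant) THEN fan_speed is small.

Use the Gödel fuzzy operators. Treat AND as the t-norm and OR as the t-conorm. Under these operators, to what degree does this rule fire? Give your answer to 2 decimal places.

firing strength: ¬hot=1−0.86=0.14, ¬vacant=1−0.29=0.71; AND[min(a, b)] → w = 0.14

0.14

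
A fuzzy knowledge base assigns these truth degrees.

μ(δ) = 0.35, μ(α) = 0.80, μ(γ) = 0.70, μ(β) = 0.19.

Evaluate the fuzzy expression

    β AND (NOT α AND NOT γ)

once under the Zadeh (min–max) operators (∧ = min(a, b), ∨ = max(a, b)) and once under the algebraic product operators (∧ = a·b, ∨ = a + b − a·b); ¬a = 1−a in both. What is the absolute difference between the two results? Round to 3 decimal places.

Under Zadeh (min–max):
  NOT α = 1 − 0.80 = 0.20
  NOT γ = 1 − 0.70 = 0.30
  NOT α AND NOT γ = min(a, b) on (0.20, 0.30) = 0.20
  β AND (NOT α AND NOT γ) = min(a, b) on (0.19, 0.20) = 0.19
  → value = 0.1900
Under algebraic product:
  NOT α = 1 − 0.8000 = 0.2000
  NOT γ = 1 − 0.7000 = 0.3000
  NOT α AND NOT γ = a·b on (0.2000, 0.3000) = 0.0600
  β AND (NOT α AND NOT γ) = a·b on (0.1900, 0.0600) = 0.0114
  → value = 0.0114
|0.1900 − 0.0114| = 0.179

0.179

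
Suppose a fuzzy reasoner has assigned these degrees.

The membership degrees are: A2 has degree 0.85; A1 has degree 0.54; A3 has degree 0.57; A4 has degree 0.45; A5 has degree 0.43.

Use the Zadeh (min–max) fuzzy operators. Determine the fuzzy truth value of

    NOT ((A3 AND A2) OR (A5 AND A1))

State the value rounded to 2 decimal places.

A3 AND A2 = min(a, b) on (0.57, 0.85) = 0.57
A5 AND A1 = min(a, b) on (0.43, 0.54) = 0.43
(A3 AND A2) OR (A5 AND A1) = max(a, b) on (0.57, 0.43) = 0.57
NOT ((A3 AND A2) OR (A5 AND A1)) = 1 − 0.57 = 0.43

0.43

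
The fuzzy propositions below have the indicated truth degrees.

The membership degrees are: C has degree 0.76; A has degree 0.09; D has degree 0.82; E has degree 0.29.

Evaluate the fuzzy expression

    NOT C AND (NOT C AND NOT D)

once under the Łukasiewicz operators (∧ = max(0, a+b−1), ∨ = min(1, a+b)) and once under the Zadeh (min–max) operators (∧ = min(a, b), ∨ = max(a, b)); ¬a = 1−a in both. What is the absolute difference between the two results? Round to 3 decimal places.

Under Łukasiewicz:
  NOT C = 1 − 0.76 = 0.24
  NOT C = 1 − 0.76 = 0.24
  NOT D = 1 − 0.82 = 0.18
  NOT C AND NOT D = max(0, a+b−1) on (0.24, 0.18) = 0.00
  NOT C AND (NOT C AND NOT D) = max(0, a+b−1) on (0.24, 0.00) = 0.00
  → value = 0.0000
Under Zadeh (min–max):
  NOT C = 1 − 0.76 = 0.24
  NOT C = 1 − 0.76 = 0.24
  NOT D = 1 − 0.82 = 0.18
  NOT C AND NOT D = min(a, b) on (0.24, 0.18) = 0.18
  NOT C AND (NOT C AND NOT D) = min(a, b) on (0.24, 0.18) = 0.18
  → value = 0.1800
|0.0000 − 0.1800| = 0.180

0.180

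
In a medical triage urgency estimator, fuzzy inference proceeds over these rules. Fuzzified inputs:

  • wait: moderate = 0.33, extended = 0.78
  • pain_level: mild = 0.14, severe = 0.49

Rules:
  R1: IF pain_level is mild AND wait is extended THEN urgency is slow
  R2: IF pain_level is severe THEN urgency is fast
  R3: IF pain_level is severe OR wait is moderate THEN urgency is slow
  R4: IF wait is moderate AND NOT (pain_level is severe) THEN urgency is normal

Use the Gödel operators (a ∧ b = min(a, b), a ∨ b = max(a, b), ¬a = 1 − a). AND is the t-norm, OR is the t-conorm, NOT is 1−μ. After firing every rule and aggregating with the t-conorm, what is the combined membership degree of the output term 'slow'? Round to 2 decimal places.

0.49

R1: mild=0.14, extended=0.78; AND[min(a, b)] → w = 0.14
R2: severe=0.49 → w = 0.49
R3: severe=0.49, moderate=0.33; OR[max(a, b)] → w = 0.49
R4: moderate=0.33, ¬severe=1−0.49=0.51; AND[min(a, b)] → w = 0.33
Rules with consequent 'slow': {R1, R3} → strengths 0.14, 0.49
Aggregate via t-conorm [max(a, b)]: 0.49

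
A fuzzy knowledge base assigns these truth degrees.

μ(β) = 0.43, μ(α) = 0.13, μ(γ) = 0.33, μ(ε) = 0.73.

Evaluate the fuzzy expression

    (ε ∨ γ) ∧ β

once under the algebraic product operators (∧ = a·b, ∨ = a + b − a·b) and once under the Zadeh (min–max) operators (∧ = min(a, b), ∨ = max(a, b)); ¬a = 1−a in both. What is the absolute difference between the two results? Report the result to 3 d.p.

Under algebraic product:
  ε ∨ γ = a + b − a·b on (0.7300, 0.3300) = 0.8191
  (ε ∨ γ) ∧ β = a·b on (0.8191, 0.4300) = 0.3522
  → value = 0.3522
Under Zadeh (min–max):
  ε ∨ γ = max(a, b) on (0.73, 0.33) = 0.73
  (ε ∨ γ) ∧ β = min(a, b) on (0.73, 0.43) = 0.43
  → value = 0.4300
|0.3522 − 0.4300| = 0.078

0.078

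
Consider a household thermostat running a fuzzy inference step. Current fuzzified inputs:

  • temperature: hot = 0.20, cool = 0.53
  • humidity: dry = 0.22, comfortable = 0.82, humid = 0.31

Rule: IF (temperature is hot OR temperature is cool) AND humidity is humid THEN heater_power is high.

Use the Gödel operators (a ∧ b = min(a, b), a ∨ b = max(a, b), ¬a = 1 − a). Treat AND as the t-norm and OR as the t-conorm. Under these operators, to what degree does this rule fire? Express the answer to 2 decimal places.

0.31

firing strength: (hot=0.20 OR cool=0.53) = 0.53; AND[min(a, b)] with humid=0.31 → w = 0.31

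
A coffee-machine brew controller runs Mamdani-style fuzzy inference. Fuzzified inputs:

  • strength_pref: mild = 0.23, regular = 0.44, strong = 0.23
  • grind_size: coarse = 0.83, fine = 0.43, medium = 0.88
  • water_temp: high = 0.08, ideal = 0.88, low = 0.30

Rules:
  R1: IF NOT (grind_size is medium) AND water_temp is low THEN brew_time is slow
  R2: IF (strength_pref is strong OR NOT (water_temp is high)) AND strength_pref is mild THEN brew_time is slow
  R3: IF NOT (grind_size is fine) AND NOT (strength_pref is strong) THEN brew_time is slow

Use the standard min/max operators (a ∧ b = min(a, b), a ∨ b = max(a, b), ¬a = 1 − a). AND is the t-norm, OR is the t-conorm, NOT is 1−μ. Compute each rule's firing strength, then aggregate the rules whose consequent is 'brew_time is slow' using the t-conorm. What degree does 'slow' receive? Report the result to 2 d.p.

R1: ¬medium=1−0.88=0.12, low=0.30; AND[min(a, b)] → w = 0.12
R2: (strong=0.23 OR ¬high=1−0.08=0.92) = 0.92; AND[min(a, b)] with mild=0.23 → w = 0.23
R3: ¬fine=1−0.43=0.57, ¬strong=1−0.23=0.77; AND[min(a, b)] → w = 0.57
Rules with consequent 'slow': {R1, R2, R3} → strengths 0.12, 0.23, 0.57
Aggregate via t-conorm [max(a, b)]: 0.57

0.57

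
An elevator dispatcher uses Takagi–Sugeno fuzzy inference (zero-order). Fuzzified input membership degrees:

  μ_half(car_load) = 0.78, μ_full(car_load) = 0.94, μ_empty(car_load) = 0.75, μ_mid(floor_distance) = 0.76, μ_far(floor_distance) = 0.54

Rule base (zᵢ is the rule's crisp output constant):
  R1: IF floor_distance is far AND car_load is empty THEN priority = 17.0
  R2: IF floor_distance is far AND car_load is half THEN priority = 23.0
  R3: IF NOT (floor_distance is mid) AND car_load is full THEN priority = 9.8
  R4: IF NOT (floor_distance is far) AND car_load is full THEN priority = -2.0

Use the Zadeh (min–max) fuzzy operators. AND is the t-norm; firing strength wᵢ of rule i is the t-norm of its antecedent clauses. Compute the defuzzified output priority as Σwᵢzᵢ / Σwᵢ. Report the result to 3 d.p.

12.939

R1 (z=17.0): far=0.54, empty=0.75; AND[min(a, b)] → w = 0.54
R2 (z=23.0): far=0.54, half=0.78; AND[min(a, b)] → w = 0.54
R3 (z=9.8): ¬mid=1−0.76=0.24, full=0.94; AND[min(a, b)] → w = 0.24
R4 (z=-2.0): ¬far=1−0.54=0.46, full=0.94; AND[min(a, b)] → w = 0.46
Weighted average = (0.54·17.0 + 0.54·23.0 + 0.24·9.8 + 0.46·-2.0) / (0.54 + 0.54 + 0.24 + 0.46)
  = 23.0320 / 1.7800 = 12.939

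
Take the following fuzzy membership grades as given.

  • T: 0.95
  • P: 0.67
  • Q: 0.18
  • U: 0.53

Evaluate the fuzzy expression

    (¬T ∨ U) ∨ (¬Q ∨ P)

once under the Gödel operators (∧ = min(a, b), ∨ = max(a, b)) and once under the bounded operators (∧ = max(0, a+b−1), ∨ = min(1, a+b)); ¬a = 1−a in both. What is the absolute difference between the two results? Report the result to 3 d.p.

0.180

Under Gödel:
  ¬T = 1 − 0.95 = 0.05
  ¬T ∨ U = max(a, b) on (0.05, 0.53) = 0.53
  ¬Q = 1 − 0.18 = 0.82
  ¬Q ∨ P = max(a, b) on (0.82, 0.67) = 0.82
  (¬T ∨ U) ∨ (¬Q ∨ P) = max(a, b) on (0.53, 0.82) = 0.82
  → value = 0.8200
Under bounded:
  ¬T = 1 − 0.95 = 0.05
  ¬T ∨ U = min(1, a+b) on (0.05, 0.53) = 0.58
  ¬Q = 1 − 0.18 = 0.82
  ¬Q ∨ P = min(1, a+b) on (0.82, 0.67) = 1.00
  (¬T ∨ U) ∨ (¬Q ∨ P) = min(1, a+b) on (0.58, 1.00) = 1.00
  → value = 1.0000
|0.8200 − 1.0000| = 0.180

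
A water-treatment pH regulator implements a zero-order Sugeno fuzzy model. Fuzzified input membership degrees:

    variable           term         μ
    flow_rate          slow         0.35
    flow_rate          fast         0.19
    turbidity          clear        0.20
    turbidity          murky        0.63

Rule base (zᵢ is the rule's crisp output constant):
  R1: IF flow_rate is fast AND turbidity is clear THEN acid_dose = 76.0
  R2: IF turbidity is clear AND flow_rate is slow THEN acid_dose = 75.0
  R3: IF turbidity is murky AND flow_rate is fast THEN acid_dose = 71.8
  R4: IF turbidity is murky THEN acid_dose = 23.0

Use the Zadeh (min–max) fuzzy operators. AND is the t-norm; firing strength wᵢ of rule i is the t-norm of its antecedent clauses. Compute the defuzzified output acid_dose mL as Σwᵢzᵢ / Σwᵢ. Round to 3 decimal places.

47.580

R1 (z=76.0): fast=0.19, clear=0.20; AND[min(a, b)] → w = 0.19
R2 (z=75.0): clear=0.20, slow=0.35; AND[min(a, b)] → w = 0.20
R3 (z=71.8): murky=0.63, fast=0.19; AND[min(a, b)] → w = 0.19
R4 (z=23.0): murky=0.63 → w = 0.63
Weighted average = (0.19·76.0 + 0.20·75.0 + 0.19·71.8 + 0.63·23.0) / (0.19 + 0.20 + 0.19 + 0.63)
  = 57.5720 / 1.2100 = 47.580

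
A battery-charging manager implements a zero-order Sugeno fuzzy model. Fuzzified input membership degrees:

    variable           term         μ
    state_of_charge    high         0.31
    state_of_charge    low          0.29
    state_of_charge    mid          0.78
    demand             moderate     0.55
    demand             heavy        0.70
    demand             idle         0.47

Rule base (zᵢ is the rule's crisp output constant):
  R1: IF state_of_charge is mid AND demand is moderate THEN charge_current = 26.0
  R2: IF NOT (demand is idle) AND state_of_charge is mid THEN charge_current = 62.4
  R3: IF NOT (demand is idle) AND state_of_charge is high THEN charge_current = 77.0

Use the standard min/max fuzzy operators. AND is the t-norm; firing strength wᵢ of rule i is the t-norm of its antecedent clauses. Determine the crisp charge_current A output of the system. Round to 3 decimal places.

51.253

R1 (z=26.0): mid=0.78, moderate=0.55; AND[min(a, b)] → w = 0.55
R2 (z=62.4): ¬idle=1−0.47=0.53, mid=0.78; AND[min(a, b)] → w = 0.53
R3 (z=77.0): ¬idle=1−0.47=0.53, high=0.31; AND[min(a, b)] → w = 0.31
Weighted average = (0.55·26.0 + 0.53·62.4 + 0.31·77.0) / (0.55 + 0.53 + 0.31)
  = 71.2420 / 1.3900 = 51.253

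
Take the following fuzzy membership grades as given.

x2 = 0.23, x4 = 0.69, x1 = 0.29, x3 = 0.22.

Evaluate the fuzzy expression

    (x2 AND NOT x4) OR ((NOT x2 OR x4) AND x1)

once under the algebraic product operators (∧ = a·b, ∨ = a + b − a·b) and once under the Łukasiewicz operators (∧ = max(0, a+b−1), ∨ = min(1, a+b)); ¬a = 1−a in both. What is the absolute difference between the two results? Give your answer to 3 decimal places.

Under algebraic product:
  NOT x4 = 1 − 0.6900 = 0.3100
  x2 AND NOT x4 = a·b on (0.2300, 0.3100) = 0.0713
  NOT x2 = 1 − 0.2300 = 0.7700
  NOT x2 OR x4 = a + b − a·b on (0.7700, 0.6900) = 0.9287
  (NOT x2 OR x4) AND x1 = a·b on (0.9287, 0.2900) = 0.2693
  (x2 AND NOT x4) OR ((NOT x2 OR x4) AND x1) = a + b − a·b on (0.0713, 0.2693) = 0.3214
  → value = 0.3214
Under Łukasiewicz:
  NOT x4 = 1 − 0.69 = 0.31
  x2 AND NOT x4 = max(0, a+b−1) on (0.23, 0.31) = 0.00
  NOT x2 = 1 − 0.23 = 0.77
  NOT x2 OR x4 = min(1, a+b) on (0.77, 0.69) = 1.00
  (NOT x2 OR x4) AND x1 = max(0, a+b−1) on (1.00, 0.29) = 0.29
  (x2 AND NOT x4) OR ((NOT x2 OR x4) AND x1) = min(1, a+b) on (0.00, 0.29) = 0.29
  → value = 0.2900
|0.3214 − 0.2900| = 0.031

0.031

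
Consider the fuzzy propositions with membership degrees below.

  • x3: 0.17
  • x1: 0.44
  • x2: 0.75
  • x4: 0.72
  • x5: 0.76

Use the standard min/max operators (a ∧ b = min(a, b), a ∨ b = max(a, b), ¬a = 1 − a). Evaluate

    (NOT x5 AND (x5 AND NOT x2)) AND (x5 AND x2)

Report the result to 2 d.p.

0.24

NOT x5 = 1 − 0.76 = 0.24
NOT x2 = 1 − 0.75 = 0.25
x5 AND NOT x2 = min(a, b) on (0.76, 0.25) = 0.25
NOT x5 AND (x5 AND NOT x2) = min(a, b) on (0.24, 0.25) = 0.24
x5 AND x2 = min(a, b) on (0.76, 0.75) = 0.75
(NOT x5 AND (x5 AND NOT x2)) AND (x5 AND x2) = min(a, b) on (0.24, 0.75) = 0.24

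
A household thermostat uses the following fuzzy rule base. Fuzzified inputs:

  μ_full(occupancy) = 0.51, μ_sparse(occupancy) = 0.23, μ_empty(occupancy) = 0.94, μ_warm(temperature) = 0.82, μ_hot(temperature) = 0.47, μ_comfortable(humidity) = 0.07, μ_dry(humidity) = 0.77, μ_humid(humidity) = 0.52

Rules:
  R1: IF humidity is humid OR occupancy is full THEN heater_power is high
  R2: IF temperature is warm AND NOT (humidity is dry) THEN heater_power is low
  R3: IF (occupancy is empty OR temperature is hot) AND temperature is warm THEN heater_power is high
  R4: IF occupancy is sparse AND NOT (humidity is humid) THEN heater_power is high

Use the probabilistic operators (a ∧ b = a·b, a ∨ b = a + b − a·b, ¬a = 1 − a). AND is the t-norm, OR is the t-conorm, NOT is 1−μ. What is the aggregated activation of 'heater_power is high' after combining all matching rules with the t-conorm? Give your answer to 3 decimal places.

R1: humid=0.52, full=0.51; OR[a + b − a·b] → w = 0.7648
R2: warm=0.82, ¬dry=1−0.77=0.23; AND[a·b] → w = 0.1886
R3: (empty=0.94 OR hot=0.47) = 0.9682; AND[a·b] with warm=0.82 → w = 0.7939
R4: sparse=0.23, ¬humid=1−0.52=0.48; AND[a·b] → w = 0.1104
Rules with consequent 'high': {R1, R3, R4} → strengths 0.7648, 0.7939, 0.1104
Aggregate via t-conorm [a + b − a·b]: 0.9569

0.957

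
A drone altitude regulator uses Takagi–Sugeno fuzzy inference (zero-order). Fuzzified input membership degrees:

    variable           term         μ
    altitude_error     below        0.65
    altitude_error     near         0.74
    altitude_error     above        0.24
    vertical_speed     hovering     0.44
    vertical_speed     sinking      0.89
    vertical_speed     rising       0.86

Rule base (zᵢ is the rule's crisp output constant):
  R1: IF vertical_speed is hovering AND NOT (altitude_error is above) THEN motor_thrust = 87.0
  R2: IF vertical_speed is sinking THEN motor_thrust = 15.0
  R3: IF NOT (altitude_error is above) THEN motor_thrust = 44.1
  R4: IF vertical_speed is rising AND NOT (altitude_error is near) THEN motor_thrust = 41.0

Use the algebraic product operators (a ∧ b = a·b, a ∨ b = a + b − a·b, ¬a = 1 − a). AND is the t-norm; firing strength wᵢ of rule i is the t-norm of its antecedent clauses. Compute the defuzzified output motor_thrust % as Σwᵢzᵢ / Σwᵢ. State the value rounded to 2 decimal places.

38.55

R1 (z=87.0): hovering=0.44, ¬above=1−0.24=0.76; AND[a·b] → w = 0.3344
R2 (z=15.0): sinking=0.89 → w = 0.8900
R3 (z=44.1): ¬above=1−0.24=0.76 → w = 0.7600
R4 (z=41.0): rising=0.86, ¬near=1−0.74=0.26; AND[a·b] → w = 0.2236
Weighted average = (0.3344·87.0 + 0.8900·15.0 + 0.7600·44.1 + 0.2236·41.0) / (0.3344 + 0.8900 + 0.7600 + 0.2236)
  = 85.1264 / 2.2080 = 38.55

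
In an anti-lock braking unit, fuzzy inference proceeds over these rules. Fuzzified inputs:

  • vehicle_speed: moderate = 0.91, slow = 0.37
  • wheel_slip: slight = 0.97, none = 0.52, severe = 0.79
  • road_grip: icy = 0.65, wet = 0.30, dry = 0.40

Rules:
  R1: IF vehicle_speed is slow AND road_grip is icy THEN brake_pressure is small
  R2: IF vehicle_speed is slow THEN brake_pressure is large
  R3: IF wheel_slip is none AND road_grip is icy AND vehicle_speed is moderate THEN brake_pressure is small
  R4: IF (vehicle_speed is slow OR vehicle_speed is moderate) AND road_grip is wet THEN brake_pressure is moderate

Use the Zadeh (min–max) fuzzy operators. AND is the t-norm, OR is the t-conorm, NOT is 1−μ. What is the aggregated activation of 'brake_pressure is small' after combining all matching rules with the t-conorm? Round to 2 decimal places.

0.52

R1: slow=0.37, icy=0.65; AND[min(a, b)] → w = 0.37
R2: slow=0.37 → w = 0.37
R3: none=0.52, icy=0.65, moderate=0.91; AND[min(a, b)] → w = 0.52
R4: (slow=0.37 OR moderate=0.91) = 0.91; AND[min(a, b)] with wet=0.30 → w = 0.30
Rules with consequent 'small': {R1, R3} → strengths 0.37, 0.52
Aggregate via t-conorm [max(a, b)]: 0.52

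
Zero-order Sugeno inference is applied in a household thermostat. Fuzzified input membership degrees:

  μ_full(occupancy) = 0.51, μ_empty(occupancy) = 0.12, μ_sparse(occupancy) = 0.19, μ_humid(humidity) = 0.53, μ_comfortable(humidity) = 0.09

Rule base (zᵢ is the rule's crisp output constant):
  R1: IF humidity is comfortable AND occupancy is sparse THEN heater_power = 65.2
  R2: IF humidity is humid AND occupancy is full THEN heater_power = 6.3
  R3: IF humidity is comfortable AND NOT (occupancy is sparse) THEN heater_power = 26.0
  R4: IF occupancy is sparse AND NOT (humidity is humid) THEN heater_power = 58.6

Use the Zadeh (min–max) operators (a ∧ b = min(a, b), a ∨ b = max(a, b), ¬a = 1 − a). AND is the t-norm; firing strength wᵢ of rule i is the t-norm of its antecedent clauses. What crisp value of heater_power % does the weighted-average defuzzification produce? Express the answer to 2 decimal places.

R1 (z=65.2): comfortable=0.09, sparse=0.19; AND[min(a, b)] → w = 0.09
R2 (z=6.3): humid=0.53, full=0.51; AND[min(a, b)] → w = 0.51
R3 (z=26.0): comfortable=0.09, ¬sparse=1−0.19=0.81; AND[min(a, b)] → w = 0.09
R4 (z=58.6): sparse=0.19, ¬humid=1−0.53=0.47; AND[min(a, b)] → w = 0.19
Weighted average = (0.09·65.2 + 0.51·6.3 + 0.09·26.0 + 0.19·58.6) / (0.09 + 0.51 + 0.09 + 0.19)
  = 22.5550 / 0.8800 = 25.63

25.63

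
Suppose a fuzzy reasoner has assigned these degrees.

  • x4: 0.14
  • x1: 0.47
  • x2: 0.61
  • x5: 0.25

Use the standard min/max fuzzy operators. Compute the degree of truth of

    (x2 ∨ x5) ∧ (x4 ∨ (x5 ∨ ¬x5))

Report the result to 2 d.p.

0.61

x2 ∨ x5 = max(a, b) on (0.61, 0.25) = 0.61
¬x5 = 1 − 0.25 = 0.75
x5 ∨ ¬x5 = max(a, b) on (0.25, 0.75) = 0.75
x4 ∨ (x5 ∨ ¬x5) = max(a, b) on (0.14, 0.75) = 0.75
(x2 ∨ x5) ∧ (x4 ∨ (x5 ∨ ¬x5)) = min(a, b) on (0.61, 0.75) = 0.61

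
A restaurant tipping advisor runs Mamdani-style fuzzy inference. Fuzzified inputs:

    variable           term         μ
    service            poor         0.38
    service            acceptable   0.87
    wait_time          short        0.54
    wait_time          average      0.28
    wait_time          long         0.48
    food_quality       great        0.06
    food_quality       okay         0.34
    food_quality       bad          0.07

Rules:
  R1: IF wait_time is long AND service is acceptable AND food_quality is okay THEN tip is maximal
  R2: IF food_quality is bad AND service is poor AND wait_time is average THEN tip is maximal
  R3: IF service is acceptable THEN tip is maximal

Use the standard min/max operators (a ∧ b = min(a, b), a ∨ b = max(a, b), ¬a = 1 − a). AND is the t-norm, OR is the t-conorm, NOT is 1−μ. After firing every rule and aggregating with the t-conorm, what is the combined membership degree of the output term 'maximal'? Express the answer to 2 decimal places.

R1: long=0.48, acceptable=0.87, okay=0.34; AND[min(a, b)] → w = 0.34
R2: bad=0.07, poor=0.38, average=0.28; AND[min(a, b)] → w = 0.07
R3: acceptable=0.87 → w = 0.87
Rules with consequent 'maximal': {R1, R2, R3} → strengths 0.34, 0.07, 0.87
Aggregate via t-conorm [max(a, b)]: 0.87

0.87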